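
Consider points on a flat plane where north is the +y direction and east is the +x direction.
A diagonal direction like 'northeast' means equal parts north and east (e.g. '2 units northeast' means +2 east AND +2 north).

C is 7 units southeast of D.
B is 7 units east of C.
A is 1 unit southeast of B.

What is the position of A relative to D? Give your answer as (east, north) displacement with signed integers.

Place D at the origin (east=0, north=0).
  C is 7 units southeast of D: delta (east=+7, north=-7); C at (east=7, north=-7).
  B is 7 units east of C: delta (east=+7, north=+0); B at (east=14, north=-7).
  A is 1 unit southeast of B: delta (east=+1, north=-1); A at (east=15, north=-8).
Therefore A relative to D: (east=15, north=-8).

Answer: A is at (east=15, north=-8) relative to D.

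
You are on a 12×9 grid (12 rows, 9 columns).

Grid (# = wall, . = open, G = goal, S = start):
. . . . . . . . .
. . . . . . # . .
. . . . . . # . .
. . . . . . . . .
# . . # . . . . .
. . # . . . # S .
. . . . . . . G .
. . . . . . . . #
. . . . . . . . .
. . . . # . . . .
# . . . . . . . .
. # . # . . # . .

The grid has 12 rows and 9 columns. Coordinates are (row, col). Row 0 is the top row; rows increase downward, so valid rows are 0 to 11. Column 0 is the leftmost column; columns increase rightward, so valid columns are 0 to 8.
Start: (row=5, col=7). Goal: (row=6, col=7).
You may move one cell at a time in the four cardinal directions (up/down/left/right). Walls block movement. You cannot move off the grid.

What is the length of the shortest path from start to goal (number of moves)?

BFS from (row=5, col=7) until reaching (row=6, col=7):
  Distance 0: (row=5, col=7)
  Distance 1: (row=4, col=7), (row=5, col=8), (row=6, col=7)  <- goal reached here
One shortest path (1 moves): (row=5, col=7) -> (row=6, col=7)

Answer: Shortest path length: 1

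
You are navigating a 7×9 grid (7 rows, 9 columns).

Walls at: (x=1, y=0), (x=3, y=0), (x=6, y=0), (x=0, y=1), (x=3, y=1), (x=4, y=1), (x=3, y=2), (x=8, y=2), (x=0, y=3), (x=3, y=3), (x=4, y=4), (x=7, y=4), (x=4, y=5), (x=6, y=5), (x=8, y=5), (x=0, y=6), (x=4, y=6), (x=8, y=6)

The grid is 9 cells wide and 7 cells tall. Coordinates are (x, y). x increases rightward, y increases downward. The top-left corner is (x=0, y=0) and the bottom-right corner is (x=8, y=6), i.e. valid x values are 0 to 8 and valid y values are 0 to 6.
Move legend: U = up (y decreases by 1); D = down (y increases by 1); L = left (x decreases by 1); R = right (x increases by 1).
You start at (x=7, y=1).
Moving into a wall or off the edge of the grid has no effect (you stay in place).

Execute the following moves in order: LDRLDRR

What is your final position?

Start: (x=7, y=1)
  L (left): (x=7, y=1) -> (x=6, y=1)
  D (down): (x=6, y=1) -> (x=6, y=2)
  R (right): (x=6, y=2) -> (x=7, y=2)
  L (left): (x=7, y=2) -> (x=6, y=2)
  D (down): (x=6, y=2) -> (x=6, y=3)
  R (right): (x=6, y=3) -> (x=7, y=3)
  R (right): (x=7, y=3) -> (x=8, y=3)
Final: (x=8, y=3)

Answer: Final position: (x=8, y=3)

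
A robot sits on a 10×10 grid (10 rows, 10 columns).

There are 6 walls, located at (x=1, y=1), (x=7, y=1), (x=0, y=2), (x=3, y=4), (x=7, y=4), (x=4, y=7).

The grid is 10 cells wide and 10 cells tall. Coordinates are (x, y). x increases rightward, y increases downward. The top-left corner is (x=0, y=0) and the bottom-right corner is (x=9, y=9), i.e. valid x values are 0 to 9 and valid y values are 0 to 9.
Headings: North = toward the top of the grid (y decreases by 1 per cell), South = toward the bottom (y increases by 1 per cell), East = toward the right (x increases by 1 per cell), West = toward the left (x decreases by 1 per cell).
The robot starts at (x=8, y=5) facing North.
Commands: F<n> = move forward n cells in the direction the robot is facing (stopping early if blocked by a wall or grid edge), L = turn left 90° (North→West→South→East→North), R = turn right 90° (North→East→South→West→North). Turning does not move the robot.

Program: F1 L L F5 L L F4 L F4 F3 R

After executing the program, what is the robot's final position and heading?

Start: (x=8, y=5), facing North
  F1: move forward 1, now at (x=8, y=4)
  L: turn left, now facing West
  L: turn left, now facing South
  F5: move forward 5, now at (x=8, y=9)
  L: turn left, now facing East
  L: turn left, now facing North
  F4: move forward 4, now at (x=8, y=5)
  L: turn left, now facing West
  F4: move forward 4, now at (x=4, y=5)
  F3: move forward 3, now at (x=1, y=5)
  R: turn right, now facing North
Final: (x=1, y=5), facing North

Answer: Final position: (x=1, y=5), facing North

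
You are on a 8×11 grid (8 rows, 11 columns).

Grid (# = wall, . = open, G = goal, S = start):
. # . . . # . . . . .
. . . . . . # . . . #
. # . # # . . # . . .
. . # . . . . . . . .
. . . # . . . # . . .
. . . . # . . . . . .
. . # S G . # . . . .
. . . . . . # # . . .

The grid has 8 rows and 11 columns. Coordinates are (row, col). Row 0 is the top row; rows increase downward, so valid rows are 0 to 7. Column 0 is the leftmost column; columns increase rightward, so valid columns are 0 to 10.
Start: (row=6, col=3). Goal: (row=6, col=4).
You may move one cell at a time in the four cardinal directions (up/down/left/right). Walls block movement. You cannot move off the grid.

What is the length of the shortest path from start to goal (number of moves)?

BFS from (row=6, col=3) until reaching (row=6, col=4):
  Distance 0: (row=6, col=3)
  Distance 1: (row=5, col=3), (row=6, col=4), (row=7, col=3)  <- goal reached here
One shortest path (1 moves): (row=6, col=3) -> (row=6, col=4)

Answer: Shortest path length: 1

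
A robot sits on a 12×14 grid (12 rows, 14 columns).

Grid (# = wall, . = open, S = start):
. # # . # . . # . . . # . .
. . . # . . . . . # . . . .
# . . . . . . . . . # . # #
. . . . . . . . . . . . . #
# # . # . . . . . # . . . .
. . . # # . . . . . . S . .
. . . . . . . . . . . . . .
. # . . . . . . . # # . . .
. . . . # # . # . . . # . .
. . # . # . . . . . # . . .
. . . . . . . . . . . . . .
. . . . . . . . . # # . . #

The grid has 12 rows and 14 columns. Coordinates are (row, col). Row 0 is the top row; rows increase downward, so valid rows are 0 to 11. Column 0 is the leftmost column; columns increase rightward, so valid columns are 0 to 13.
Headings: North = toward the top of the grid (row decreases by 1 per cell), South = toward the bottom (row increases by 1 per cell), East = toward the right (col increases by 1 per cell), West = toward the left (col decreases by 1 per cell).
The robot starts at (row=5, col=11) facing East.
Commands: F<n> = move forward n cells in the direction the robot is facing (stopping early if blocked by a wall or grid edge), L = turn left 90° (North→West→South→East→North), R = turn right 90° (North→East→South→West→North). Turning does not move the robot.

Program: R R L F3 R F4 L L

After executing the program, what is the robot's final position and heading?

Answer: Final position: (row=7, col=11), facing East

Derivation:
Start: (row=5, col=11), facing East
  R: turn right, now facing South
  R: turn right, now facing West
  L: turn left, now facing South
  F3: move forward 2/3 (blocked), now at (row=7, col=11)
  R: turn right, now facing West
  F4: move forward 0/4 (blocked), now at (row=7, col=11)
  L: turn left, now facing South
  L: turn left, now facing East
Final: (row=7, col=11), facing East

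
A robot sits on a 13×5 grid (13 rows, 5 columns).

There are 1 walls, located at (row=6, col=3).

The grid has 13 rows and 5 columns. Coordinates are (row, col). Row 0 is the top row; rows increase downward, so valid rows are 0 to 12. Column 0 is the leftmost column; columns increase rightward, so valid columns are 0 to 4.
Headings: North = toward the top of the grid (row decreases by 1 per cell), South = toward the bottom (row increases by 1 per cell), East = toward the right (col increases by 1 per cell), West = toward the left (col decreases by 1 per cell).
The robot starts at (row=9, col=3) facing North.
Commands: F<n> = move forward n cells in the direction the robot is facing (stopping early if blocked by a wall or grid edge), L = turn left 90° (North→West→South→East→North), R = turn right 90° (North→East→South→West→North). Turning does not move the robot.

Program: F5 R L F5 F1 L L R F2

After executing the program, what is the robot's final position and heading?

Answer: Final position: (row=7, col=1), facing West

Derivation:
Start: (row=9, col=3), facing North
  F5: move forward 2/5 (blocked), now at (row=7, col=3)
  R: turn right, now facing East
  L: turn left, now facing North
  F5: move forward 0/5 (blocked), now at (row=7, col=3)
  F1: move forward 0/1 (blocked), now at (row=7, col=3)
  L: turn left, now facing West
  L: turn left, now facing South
  R: turn right, now facing West
  F2: move forward 2, now at (row=7, col=1)
Final: (row=7, col=1), facing West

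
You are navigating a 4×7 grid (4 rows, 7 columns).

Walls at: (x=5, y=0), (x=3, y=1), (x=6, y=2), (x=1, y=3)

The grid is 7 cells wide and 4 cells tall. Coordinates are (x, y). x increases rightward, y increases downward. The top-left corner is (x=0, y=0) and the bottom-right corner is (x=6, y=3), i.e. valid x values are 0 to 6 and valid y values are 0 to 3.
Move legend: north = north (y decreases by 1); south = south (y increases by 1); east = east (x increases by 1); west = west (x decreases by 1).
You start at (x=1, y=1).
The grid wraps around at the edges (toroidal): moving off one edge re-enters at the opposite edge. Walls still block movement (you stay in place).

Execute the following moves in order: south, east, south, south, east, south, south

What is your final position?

Answer: Final position: (x=3, y=0)

Derivation:
Start: (x=1, y=1)
  south (south): (x=1, y=1) -> (x=1, y=2)
  east (east): (x=1, y=2) -> (x=2, y=2)
  south (south): (x=2, y=2) -> (x=2, y=3)
  south (south): (x=2, y=3) -> (x=2, y=0)
  east (east): (x=2, y=0) -> (x=3, y=0)
  south (south): blocked, stay at (x=3, y=0)
  south (south): blocked, stay at (x=3, y=0)
Final: (x=3, y=0)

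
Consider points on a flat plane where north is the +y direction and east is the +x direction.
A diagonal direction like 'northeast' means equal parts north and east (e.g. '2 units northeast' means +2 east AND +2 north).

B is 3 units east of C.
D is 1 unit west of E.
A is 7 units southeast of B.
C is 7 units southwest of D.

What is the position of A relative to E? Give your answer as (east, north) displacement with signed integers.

Answer: A is at (east=2, north=-14) relative to E.

Derivation:
Place E at the origin (east=0, north=0).
  D is 1 unit west of E: delta (east=-1, north=+0); D at (east=-1, north=0).
  C is 7 units southwest of D: delta (east=-7, north=-7); C at (east=-8, north=-7).
  B is 3 units east of C: delta (east=+3, north=+0); B at (east=-5, north=-7).
  A is 7 units southeast of B: delta (east=+7, north=-7); A at (east=2, north=-14).
Therefore A relative to E: (east=2, north=-14).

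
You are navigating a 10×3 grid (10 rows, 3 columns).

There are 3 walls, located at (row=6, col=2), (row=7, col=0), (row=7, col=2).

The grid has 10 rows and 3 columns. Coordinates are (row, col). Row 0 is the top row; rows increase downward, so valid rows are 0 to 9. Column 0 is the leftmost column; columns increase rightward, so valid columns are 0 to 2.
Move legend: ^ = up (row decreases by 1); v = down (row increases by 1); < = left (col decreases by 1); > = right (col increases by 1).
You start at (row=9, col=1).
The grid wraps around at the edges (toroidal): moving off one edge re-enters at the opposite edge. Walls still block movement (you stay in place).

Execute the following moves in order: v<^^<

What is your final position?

Answer: Final position: (row=8, col=2)

Derivation:
Start: (row=9, col=1)
  v (down): (row=9, col=1) -> (row=0, col=1)
  < (left): (row=0, col=1) -> (row=0, col=0)
  ^ (up): (row=0, col=0) -> (row=9, col=0)
  ^ (up): (row=9, col=0) -> (row=8, col=0)
  < (left): (row=8, col=0) -> (row=8, col=2)
Final: (row=8, col=2)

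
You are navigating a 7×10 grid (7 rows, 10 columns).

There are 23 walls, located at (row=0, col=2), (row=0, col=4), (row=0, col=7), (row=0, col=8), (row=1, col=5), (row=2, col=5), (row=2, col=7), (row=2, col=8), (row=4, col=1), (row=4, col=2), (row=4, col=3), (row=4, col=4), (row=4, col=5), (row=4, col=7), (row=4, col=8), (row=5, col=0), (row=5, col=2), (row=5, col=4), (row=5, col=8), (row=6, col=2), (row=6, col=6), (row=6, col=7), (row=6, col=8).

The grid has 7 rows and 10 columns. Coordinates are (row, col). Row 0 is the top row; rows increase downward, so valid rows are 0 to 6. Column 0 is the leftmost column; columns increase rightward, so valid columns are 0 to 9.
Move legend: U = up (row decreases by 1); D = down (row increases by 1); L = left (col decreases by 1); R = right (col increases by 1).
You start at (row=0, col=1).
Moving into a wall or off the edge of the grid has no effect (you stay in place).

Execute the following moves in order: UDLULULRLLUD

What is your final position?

Answer: Final position: (row=1, col=0)

Derivation:
Start: (row=0, col=1)
  U (up): blocked, stay at (row=0, col=1)
  D (down): (row=0, col=1) -> (row=1, col=1)
  L (left): (row=1, col=1) -> (row=1, col=0)
  U (up): (row=1, col=0) -> (row=0, col=0)
  L (left): blocked, stay at (row=0, col=0)
  U (up): blocked, stay at (row=0, col=0)
  L (left): blocked, stay at (row=0, col=0)
  R (right): (row=0, col=0) -> (row=0, col=1)
  L (left): (row=0, col=1) -> (row=0, col=0)
  L (left): blocked, stay at (row=0, col=0)
  U (up): blocked, stay at (row=0, col=0)
  D (down): (row=0, col=0) -> (row=1, col=0)
Final: (row=1, col=0)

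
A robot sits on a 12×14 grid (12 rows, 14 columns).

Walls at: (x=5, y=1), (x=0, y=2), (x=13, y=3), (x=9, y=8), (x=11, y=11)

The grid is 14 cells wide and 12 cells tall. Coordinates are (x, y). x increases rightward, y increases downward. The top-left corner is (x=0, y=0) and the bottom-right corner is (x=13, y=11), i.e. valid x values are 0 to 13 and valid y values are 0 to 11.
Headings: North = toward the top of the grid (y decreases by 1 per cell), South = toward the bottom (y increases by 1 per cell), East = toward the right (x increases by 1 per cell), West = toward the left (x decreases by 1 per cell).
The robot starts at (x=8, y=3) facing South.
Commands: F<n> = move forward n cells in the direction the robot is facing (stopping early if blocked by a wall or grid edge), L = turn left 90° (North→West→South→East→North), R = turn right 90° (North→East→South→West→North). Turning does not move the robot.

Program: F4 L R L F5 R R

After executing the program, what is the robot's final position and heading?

Start: (x=8, y=3), facing South
  F4: move forward 4, now at (x=8, y=7)
  L: turn left, now facing East
  R: turn right, now facing South
  L: turn left, now facing East
  F5: move forward 5, now at (x=13, y=7)
  R: turn right, now facing South
  R: turn right, now facing West
Final: (x=13, y=7), facing West

Answer: Final position: (x=13, y=7), facing West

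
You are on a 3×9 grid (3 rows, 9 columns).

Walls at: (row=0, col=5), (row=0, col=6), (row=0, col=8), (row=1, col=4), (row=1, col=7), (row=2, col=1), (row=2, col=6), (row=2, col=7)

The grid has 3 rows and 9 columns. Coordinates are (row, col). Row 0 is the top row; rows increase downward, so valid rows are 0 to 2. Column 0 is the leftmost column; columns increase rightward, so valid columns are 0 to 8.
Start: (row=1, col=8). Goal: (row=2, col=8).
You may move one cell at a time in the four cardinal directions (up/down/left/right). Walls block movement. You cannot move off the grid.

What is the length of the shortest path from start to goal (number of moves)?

Answer: Shortest path length: 1

Derivation:
BFS from (row=1, col=8) until reaching (row=2, col=8):
  Distance 0: (row=1, col=8)
  Distance 1: (row=2, col=8)  <- goal reached here
One shortest path (1 moves): (row=1, col=8) -> (row=2, col=8)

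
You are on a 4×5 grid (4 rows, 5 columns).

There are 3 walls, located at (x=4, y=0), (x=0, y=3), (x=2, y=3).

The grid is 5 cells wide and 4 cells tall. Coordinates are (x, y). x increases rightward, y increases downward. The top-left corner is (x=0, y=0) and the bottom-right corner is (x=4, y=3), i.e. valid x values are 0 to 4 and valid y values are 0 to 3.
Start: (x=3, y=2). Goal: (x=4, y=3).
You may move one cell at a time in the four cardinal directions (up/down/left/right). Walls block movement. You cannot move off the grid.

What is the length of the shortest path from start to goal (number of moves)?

Answer: Shortest path length: 2

Derivation:
BFS from (x=3, y=2) until reaching (x=4, y=3):
  Distance 0: (x=3, y=2)
  Distance 1: (x=3, y=1), (x=2, y=2), (x=4, y=2), (x=3, y=3)
  Distance 2: (x=3, y=0), (x=2, y=1), (x=4, y=1), (x=1, y=2), (x=4, y=3)  <- goal reached here
One shortest path (2 moves): (x=3, y=2) -> (x=4, y=2) -> (x=4, y=3)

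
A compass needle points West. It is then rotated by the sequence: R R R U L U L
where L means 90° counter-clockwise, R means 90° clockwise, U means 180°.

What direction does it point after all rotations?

Answer: Final heading: North

Derivation:
Start: West
  R (right (90° clockwise)) -> North
  R (right (90° clockwise)) -> East
  R (right (90° clockwise)) -> South
  U (U-turn (180°)) -> North
  L (left (90° counter-clockwise)) -> West
  U (U-turn (180°)) -> East
  L (left (90° counter-clockwise)) -> North
Final: North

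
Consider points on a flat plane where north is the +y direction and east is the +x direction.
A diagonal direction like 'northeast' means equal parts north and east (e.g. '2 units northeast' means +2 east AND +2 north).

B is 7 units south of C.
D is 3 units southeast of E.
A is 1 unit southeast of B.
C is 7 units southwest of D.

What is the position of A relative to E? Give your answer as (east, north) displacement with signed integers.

Place E at the origin (east=0, north=0).
  D is 3 units southeast of E: delta (east=+3, north=-3); D at (east=3, north=-3).
  C is 7 units southwest of D: delta (east=-7, north=-7); C at (east=-4, north=-10).
  B is 7 units south of C: delta (east=+0, north=-7); B at (east=-4, north=-17).
  A is 1 unit southeast of B: delta (east=+1, north=-1); A at (east=-3, north=-18).
Therefore A relative to E: (east=-3, north=-18).

Answer: A is at (east=-3, north=-18) relative to E.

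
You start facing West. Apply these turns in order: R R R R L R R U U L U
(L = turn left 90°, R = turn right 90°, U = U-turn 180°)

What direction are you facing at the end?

Answer: Final heading: East

Derivation:
Start: West
  R (right (90° clockwise)) -> North
  R (right (90° clockwise)) -> East
  R (right (90° clockwise)) -> South
  R (right (90° clockwise)) -> West
  L (left (90° counter-clockwise)) -> South
  R (right (90° clockwise)) -> West
  R (right (90° clockwise)) -> North
  U (U-turn (180°)) -> South
  U (U-turn (180°)) -> North
  L (left (90° counter-clockwise)) -> West
  U (U-turn (180°)) -> East
Final: East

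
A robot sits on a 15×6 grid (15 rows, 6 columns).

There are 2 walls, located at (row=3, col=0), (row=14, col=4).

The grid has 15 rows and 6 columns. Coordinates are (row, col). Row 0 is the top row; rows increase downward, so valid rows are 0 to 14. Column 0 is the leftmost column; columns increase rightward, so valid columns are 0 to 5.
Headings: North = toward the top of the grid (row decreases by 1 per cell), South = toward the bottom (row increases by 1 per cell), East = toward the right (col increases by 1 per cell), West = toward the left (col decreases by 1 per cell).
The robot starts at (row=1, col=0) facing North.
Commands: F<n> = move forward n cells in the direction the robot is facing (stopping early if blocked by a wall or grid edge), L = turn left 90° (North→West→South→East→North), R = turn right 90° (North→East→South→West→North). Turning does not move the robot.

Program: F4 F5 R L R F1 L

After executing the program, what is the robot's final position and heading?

Answer: Final position: (row=0, col=1), facing North

Derivation:
Start: (row=1, col=0), facing North
  F4: move forward 1/4 (blocked), now at (row=0, col=0)
  F5: move forward 0/5 (blocked), now at (row=0, col=0)
  R: turn right, now facing East
  L: turn left, now facing North
  R: turn right, now facing East
  F1: move forward 1, now at (row=0, col=1)
  L: turn left, now facing North
Final: (row=0, col=1), facing North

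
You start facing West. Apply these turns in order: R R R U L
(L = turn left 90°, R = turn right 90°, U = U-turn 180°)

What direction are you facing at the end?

Start: West
  R (right (90° clockwise)) -> North
  R (right (90° clockwise)) -> East
  R (right (90° clockwise)) -> South
  U (U-turn (180°)) -> North
  L (left (90° counter-clockwise)) -> West
Final: West

Answer: Final heading: West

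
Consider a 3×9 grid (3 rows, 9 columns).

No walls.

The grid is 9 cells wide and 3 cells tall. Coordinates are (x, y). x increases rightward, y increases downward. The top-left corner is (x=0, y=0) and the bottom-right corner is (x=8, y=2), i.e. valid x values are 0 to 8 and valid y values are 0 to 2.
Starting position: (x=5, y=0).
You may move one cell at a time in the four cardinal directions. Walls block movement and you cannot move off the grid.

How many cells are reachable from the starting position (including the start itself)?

Answer: Reachable cells: 27

Derivation:
BFS flood-fill from (x=5, y=0):
  Distance 0: (x=5, y=0)
  Distance 1: (x=4, y=0), (x=6, y=0), (x=5, y=1)
  Distance 2: (x=3, y=0), (x=7, y=0), (x=4, y=1), (x=6, y=1), (x=5, y=2)
  Distance 3: (x=2, y=0), (x=8, y=0), (x=3, y=1), (x=7, y=1), (x=4, y=2), (x=6, y=2)
  Distance 4: (x=1, y=0), (x=2, y=1), (x=8, y=1), (x=3, y=2), (x=7, y=2)
  Distance 5: (x=0, y=0), (x=1, y=1), (x=2, y=2), (x=8, y=2)
  Distance 6: (x=0, y=1), (x=1, y=2)
  Distance 7: (x=0, y=2)
Total reachable: 27 (grid has 27 open cells total)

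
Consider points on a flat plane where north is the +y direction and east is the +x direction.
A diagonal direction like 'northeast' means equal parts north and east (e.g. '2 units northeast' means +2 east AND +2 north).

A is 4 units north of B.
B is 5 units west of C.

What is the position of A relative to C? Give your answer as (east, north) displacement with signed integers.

Answer: A is at (east=-5, north=4) relative to C.

Derivation:
Place C at the origin (east=0, north=0).
  B is 5 units west of C: delta (east=-5, north=+0); B at (east=-5, north=0).
  A is 4 units north of B: delta (east=+0, north=+4); A at (east=-5, north=4).
Therefore A relative to C: (east=-5, north=4).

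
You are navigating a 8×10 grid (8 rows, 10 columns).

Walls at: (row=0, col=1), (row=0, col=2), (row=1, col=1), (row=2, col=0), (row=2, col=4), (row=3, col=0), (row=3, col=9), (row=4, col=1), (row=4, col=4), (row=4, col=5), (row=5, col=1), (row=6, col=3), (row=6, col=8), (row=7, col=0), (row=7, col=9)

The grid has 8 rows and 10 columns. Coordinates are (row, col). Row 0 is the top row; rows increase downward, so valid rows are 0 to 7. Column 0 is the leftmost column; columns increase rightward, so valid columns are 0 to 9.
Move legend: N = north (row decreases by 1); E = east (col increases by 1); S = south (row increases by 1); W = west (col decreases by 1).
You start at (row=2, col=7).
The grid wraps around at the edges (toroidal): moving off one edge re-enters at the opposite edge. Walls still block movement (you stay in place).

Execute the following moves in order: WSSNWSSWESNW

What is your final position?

Answer: Final position: (row=2, col=5)

Derivation:
Start: (row=2, col=7)
  W (west): (row=2, col=7) -> (row=2, col=6)
  S (south): (row=2, col=6) -> (row=3, col=6)
  S (south): (row=3, col=6) -> (row=4, col=6)
  N (north): (row=4, col=6) -> (row=3, col=6)
  W (west): (row=3, col=6) -> (row=3, col=5)
  S (south): blocked, stay at (row=3, col=5)
  S (south): blocked, stay at (row=3, col=5)
  W (west): (row=3, col=5) -> (row=3, col=4)
  E (east): (row=3, col=4) -> (row=3, col=5)
  S (south): blocked, stay at (row=3, col=5)
  N (north): (row=3, col=5) -> (row=2, col=5)
  W (west): blocked, stay at (row=2, col=5)
Final: (row=2, col=5)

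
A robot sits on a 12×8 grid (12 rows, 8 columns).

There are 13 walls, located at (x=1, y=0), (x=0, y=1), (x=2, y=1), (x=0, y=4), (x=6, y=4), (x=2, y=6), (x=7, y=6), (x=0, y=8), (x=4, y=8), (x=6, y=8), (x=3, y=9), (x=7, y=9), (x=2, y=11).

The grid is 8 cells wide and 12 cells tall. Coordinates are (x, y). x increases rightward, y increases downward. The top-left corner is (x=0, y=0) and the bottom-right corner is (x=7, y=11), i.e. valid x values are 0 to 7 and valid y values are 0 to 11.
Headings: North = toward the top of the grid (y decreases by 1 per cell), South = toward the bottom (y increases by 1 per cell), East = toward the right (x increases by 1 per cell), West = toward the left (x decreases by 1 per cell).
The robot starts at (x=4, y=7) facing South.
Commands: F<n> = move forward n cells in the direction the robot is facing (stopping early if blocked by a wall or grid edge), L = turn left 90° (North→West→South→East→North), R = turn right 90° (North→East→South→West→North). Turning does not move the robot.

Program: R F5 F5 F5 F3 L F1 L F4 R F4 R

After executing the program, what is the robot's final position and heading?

Answer: Final position: (x=4, y=7), facing West

Derivation:
Start: (x=4, y=7), facing South
  R: turn right, now facing West
  F5: move forward 4/5 (blocked), now at (x=0, y=7)
  F5: move forward 0/5 (blocked), now at (x=0, y=7)
  F5: move forward 0/5 (blocked), now at (x=0, y=7)
  F3: move forward 0/3 (blocked), now at (x=0, y=7)
  L: turn left, now facing South
  F1: move forward 0/1 (blocked), now at (x=0, y=7)
  L: turn left, now facing East
  F4: move forward 4, now at (x=4, y=7)
  R: turn right, now facing South
  F4: move forward 0/4 (blocked), now at (x=4, y=7)
  R: turn right, now facing West
Final: (x=4, y=7), facing West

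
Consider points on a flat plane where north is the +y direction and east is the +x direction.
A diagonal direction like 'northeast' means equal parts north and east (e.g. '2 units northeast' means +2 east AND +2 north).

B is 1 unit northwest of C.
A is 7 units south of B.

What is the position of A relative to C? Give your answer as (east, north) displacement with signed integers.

Answer: A is at (east=-1, north=-6) relative to C.

Derivation:
Place C at the origin (east=0, north=0).
  B is 1 unit northwest of C: delta (east=-1, north=+1); B at (east=-1, north=1).
  A is 7 units south of B: delta (east=+0, north=-7); A at (east=-1, north=-6).
Therefore A relative to C: (east=-1, north=-6).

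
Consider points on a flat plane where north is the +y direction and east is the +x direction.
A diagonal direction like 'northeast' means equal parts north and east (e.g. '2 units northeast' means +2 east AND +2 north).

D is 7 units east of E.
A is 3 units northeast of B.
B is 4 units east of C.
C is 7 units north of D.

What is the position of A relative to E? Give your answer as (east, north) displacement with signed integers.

Place E at the origin (east=0, north=0).
  D is 7 units east of E: delta (east=+7, north=+0); D at (east=7, north=0).
  C is 7 units north of D: delta (east=+0, north=+7); C at (east=7, north=7).
  B is 4 units east of C: delta (east=+4, north=+0); B at (east=11, north=7).
  A is 3 units northeast of B: delta (east=+3, north=+3); A at (east=14, north=10).
Therefore A relative to E: (east=14, north=10).

Answer: A is at (east=14, north=10) relative to E.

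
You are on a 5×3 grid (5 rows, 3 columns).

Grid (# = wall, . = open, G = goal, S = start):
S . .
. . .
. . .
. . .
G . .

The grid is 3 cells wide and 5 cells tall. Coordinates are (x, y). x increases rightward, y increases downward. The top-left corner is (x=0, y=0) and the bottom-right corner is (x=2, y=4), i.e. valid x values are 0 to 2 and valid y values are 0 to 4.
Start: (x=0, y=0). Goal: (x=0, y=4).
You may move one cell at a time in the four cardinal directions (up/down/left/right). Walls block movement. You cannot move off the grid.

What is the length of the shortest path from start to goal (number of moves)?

BFS from (x=0, y=0) until reaching (x=0, y=4):
  Distance 0: (x=0, y=0)
  Distance 1: (x=1, y=0), (x=0, y=1)
  Distance 2: (x=2, y=0), (x=1, y=1), (x=0, y=2)
  Distance 3: (x=2, y=1), (x=1, y=2), (x=0, y=3)
  Distance 4: (x=2, y=2), (x=1, y=3), (x=0, y=4)  <- goal reached here
One shortest path (4 moves): (x=0, y=0) -> (x=0, y=1) -> (x=0, y=2) -> (x=0, y=3) -> (x=0, y=4)

Answer: Shortest path length: 4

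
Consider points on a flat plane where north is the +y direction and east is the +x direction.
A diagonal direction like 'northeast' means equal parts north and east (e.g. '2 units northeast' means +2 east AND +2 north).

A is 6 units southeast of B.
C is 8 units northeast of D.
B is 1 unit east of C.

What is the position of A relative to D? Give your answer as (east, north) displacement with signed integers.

Answer: A is at (east=15, north=2) relative to D.

Derivation:
Place D at the origin (east=0, north=0).
  C is 8 units northeast of D: delta (east=+8, north=+8); C at (east=8, north=8).
  B is 1 unit east of C: delta (east=+1, north=+0); B at (east=9, north=8).
  A is 6 units southeast of B: delta (east=+6, north=-6); A at (east=15, north=2).
Therefore A relative to D: (east=15, north=2).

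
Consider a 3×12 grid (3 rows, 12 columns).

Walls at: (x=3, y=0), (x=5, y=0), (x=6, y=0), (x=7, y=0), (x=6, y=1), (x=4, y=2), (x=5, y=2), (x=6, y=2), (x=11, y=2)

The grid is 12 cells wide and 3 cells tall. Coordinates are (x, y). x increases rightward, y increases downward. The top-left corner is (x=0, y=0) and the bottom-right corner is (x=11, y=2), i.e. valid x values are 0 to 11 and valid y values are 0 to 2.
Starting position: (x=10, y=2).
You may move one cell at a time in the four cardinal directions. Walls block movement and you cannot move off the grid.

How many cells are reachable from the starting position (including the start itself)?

Answer: Reachable cells: 13

Derivation:
BFS flood-fill from (x=10, y=2):
  Distance 0: (x=10, y=2)
  Distance 1: (x=10, y=1), (x=9, y=2)
  Distance 2: (x=10, y=0), (x=9, y=1), (x=11, y=1), (x=8, y=2)
  Distance 3: (x=9, y=0), (x=11, y=0), (x=8, y=1), (x=7, y=2)
  Distance 4: (x=8, y=0), (x=7, y=1)
Total reachable: 13 (grid has 27 open cells total)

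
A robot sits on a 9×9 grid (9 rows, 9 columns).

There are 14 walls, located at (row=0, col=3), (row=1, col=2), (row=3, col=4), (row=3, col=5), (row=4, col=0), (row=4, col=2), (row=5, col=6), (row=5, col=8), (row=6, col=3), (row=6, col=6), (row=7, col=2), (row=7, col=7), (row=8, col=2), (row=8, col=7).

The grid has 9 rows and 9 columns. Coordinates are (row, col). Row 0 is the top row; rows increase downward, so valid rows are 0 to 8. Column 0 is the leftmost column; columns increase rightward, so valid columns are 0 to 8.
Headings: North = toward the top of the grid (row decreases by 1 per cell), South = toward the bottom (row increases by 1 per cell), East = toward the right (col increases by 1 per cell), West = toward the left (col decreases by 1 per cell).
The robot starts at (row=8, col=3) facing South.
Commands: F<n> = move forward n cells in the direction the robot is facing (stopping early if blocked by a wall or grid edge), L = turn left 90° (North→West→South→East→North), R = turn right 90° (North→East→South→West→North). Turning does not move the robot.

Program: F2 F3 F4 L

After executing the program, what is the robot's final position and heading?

Start: (row=8, col=3), facing South
  F2: move forward 0/2 (blocked), now at (row=8, col=3)
  F3: move forward 0/3 (blocked), now at (row=8, col=3)
  F4: move forward 0/4 (blocked), now at (row=8, col=3)
  L: turn left, now facing East
Final: (row=8, col=3), facing East

Answer: Final position: (row=8, col=3), facing East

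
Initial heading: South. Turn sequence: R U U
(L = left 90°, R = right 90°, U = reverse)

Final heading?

Answer: Final heading: West

Derivation:
Start: South
  R (right (90° clockwise)) -> West
  U (U-turn (180°)) -> East
  U (U-turn (180°)) -> West
Final: West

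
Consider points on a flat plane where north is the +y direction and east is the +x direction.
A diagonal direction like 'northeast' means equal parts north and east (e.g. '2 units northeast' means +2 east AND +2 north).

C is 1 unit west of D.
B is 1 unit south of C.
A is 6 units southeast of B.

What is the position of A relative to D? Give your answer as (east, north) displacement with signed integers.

Answer: A is at (east=5, north=-7) relative to D.

Derivation:
Place D at the origin (east=0, north=0).
  C is 1 unit west of D: delta (east=-1, north=+0); C at (east=-1, north=0).
  B is 1 unit south of C: delta (east=+0, north=-1); B at (east=-1, north=-1).
  A is 6 units southeast of B: delta (east=+6, north=-6); A at (east=5, north=-7).
Therefore A relative to D: (east=5, north=-7).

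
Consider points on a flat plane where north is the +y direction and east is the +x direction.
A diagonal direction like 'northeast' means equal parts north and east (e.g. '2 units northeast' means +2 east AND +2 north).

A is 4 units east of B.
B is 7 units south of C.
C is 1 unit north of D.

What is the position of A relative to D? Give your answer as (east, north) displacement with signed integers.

Answer: A is at (east=4, north=-6) relative to D.

Derivation:
Place D at the origin (east=0, north=0).
  C is 1 unit north of D: delta (east=+0, north=+1); C at (east=0, north=1).
  B is 7 units south of C: delta (east=+0, north=-7); B at (east=0, north=-6).
  A is 4 units east of B: delta (east=+4, north=+0); A at (east=4, north=-6).
Therefore A relative to D: (east=4, north=-6).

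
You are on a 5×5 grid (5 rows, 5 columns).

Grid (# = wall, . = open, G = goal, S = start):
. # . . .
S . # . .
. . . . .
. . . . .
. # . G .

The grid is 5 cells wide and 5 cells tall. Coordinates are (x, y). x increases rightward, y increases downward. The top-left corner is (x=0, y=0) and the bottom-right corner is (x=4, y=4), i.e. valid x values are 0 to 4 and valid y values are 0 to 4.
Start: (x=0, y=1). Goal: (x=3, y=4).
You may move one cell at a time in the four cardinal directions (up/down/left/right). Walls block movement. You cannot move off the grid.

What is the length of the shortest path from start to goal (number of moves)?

Answer: Shortest path length: 6

Derivation:
BFS from (x=0, y=1) until reaching (x=3, y=4):
  Distance 0: (x=0, y=1)
  Distance 1: (x=0, y=0), (x=1, y=1), (x=0, y=2)
  Distance 2: (x=1, y=2), (x=0, y=3)
  Distance 3: (x=2, y=2), (x=1, y=3), (x=0, y=4)
  Distance 4: (x=3, y=2), (x=2, y=3)
  Distance 5: (x=3, y=1), (x=4, y=2), (x=3, y=3), (x=2, y=4)
  Distance 6: (x=3, y=0), (x=4, y=1), (x=4, y=3), (x=3, y=4)  <- goal reached here
One shortest path (6 moves): (x=0, y=1) -> (x=1, y=1) -> (x=1, y=2) -> (x=2, y=2) -> (x=3, y=2) -> (x=3, y=3) -> (x=3, y=4)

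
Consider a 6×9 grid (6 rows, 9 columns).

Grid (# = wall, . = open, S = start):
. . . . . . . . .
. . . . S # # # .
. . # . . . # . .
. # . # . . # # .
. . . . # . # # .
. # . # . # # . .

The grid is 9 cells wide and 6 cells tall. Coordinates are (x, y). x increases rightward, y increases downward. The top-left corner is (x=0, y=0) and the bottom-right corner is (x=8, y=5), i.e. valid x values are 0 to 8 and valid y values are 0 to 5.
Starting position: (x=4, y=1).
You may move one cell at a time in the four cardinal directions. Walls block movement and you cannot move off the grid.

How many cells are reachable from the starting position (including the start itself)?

Answer: Reachable cells: 37

Derivation:
BFS flood-fill from (x=4, y=1):
  Distance 0: (x=4, y=1)
  Distance 1: (x=4, y=0), (x=3, y=1), (x=4, y=2)
  Distance 2: (x=3, y=0), (x=5, y=0), (x=2, y=1), (x=3, y=2), (x=5, y=2), (x=4, y=3)
  Distance 3: (x=2, y=0), (x=6, y=0), (x=1, y=1), (x=5, y=3)
  Distance 4: (x=1, y=0), (x=7, y=0), (x=0, y=1), (x=1, y=2), (x=5, y=4)
  Distance 5: (x=0, y=0), (x=8, y=0), (x=0, y=2)
  Distance 6: (x=8, y=1), (x=0, y=3)
  Distance 7: (x=8, y=2), (x=0, y=4)
  Distance 8: (x=7, y=2), (x=8, y=3), (x=1, y=4), (x=0, y=5)
  Distance 9: (x=2, y=4), (x=8, y=4)
  Distance 10: (x=2, y=3), (x=3, y=4), (x=2, y=5), (x=8, y=5)
  Distance 11: (x=7, y=5)
Total reachable: 37 (grid has 38 open cells total)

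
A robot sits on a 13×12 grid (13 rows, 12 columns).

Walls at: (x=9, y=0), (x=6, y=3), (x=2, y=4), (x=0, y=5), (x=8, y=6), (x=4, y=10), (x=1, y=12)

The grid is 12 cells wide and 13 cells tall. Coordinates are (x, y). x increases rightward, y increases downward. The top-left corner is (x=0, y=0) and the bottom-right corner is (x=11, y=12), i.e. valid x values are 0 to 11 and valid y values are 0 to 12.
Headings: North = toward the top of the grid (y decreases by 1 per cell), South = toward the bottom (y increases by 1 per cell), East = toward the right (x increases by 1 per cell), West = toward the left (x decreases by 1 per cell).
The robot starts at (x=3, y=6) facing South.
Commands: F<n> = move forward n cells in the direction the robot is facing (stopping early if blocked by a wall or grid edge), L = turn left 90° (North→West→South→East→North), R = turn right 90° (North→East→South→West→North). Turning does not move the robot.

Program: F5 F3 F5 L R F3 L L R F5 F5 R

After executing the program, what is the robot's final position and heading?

Answer: Final position: (x=11, y=12), facing South

Derivation:
Start: (x=3, y=6), facing South
  F5: move forward 5, now at (x=3, y=11)
  F3: move forward 1/3 (blocked), now at (x=3, y=12)
  F5: move forward 0/5 (blocked), now at (x=3, y=12)
  L: turn left, now facing East
  R: turn right, now facing South
  F3: move forward 0/3 (blocked), now at (x=3, y=12)
  L: turn left, now facing East
  L: turn left, now facing North
  R: turn right, now facing East
  F5: move forward 5, now at (x=8, y=12)
  F5: move forward 3/5 (blocked), now at (x=11, y=12)
  R: turn right, now facing South
Final: (x=11, y=12), facing South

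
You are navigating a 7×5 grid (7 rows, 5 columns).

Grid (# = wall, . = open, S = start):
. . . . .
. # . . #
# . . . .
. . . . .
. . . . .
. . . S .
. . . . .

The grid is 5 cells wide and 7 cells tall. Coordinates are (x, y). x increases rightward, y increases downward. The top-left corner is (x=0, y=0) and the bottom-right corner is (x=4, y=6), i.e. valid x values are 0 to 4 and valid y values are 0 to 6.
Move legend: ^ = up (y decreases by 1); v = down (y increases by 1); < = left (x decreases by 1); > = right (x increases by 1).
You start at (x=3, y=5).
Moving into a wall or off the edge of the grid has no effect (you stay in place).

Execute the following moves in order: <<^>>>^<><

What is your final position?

Start: (x=3, y=5)
  < (left): (x=3, y=5) -> (x=2, y=5)
  < (left): (x=2, y=5) -> (x=1, y=5)
  ^ (up): (x=1, y=5) -> (x=1, y=4)
  > (right): (x=1, y=4) -> (x=2, y=4)
  > (right): (x=2, y=4) -> (x=3, y=4)
  > (right): (x=3, y=4) -> (x=4, y=4)
  ^ (up): (x=4, y=4) -> (x=4, y=3)
  < (left): (x=4, y=3) -> (x=3, y=3)
  > (right): (x=3, y=3) -> (x=4, y=3)
  < (left): (x=4, y=3) -> (x=3, y=3)
Final: (x=3, y=3)

Answer: Final position: (x=3, y=3)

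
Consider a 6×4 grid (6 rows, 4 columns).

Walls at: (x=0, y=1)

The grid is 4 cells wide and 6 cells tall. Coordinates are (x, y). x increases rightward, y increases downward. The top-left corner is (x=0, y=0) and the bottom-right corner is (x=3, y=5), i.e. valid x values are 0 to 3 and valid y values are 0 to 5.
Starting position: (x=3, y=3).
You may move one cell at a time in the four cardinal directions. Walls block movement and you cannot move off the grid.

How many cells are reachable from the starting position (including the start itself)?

Answer: Reachable cells: 23

Derivation:
BFS flood-fill from (x=3, y=3):
  Distance 0: (x=3, y=3)
  Distance 1: (x=3, y=2), (x=2, y=3), (x=3, y=4)
  Distance 2: (x=3, y=1), (x=2, y=2), (x=1, y=3), (x=2, y=4), (x=3, y=5)
  Distance 3: (x=3, y=0), (x=2, y=1), (x=1, y=2), (x=0, y=3), (x=1, y=4), (x=2, y=5)
  Distance 4: (x=2, y=0), (x=1, y=1), (x=0, y=2), (x=0, y=4), (x=1, y=5)
  Distance 5: (x=1, y=0), (x=0, y=5)
  Distance 6: (x=0, y=0)
Total reachable: 23 (grid has 23 open cells total)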